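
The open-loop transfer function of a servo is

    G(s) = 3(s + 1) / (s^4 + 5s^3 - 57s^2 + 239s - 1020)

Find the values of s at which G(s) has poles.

s = 1 ± 4j, -12, 5

The poles are the roots of the denominator s^4 + 5s^3 - 57s^2 + 239s - 1020 = 0.
Trying s = -12: the polynomial evaluates to 0, so (s + 12) is a factor.
Dividing out leaves s^3 - 7s^2 + 27s - 85 = 0.
This factors further as (s^2 - 2s + 17)(s - 5) = 0.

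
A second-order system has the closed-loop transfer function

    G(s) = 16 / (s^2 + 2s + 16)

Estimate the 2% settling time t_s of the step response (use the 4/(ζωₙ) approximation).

Comparing s^2 + 2s + 16 to s^2 + 2ζωₙs + ωₙ²: ωₙ = 4 rad/s and ζ = 2/(2·4) = 0.25.
ζωₙ = 2/2 = 1, so t_s ≈ 4/(ζωₙ) = 4/1 = 4 s.

t_s ≈ 4 s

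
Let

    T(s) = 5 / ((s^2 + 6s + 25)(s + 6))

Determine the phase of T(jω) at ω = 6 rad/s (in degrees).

At s = j6: numerator = 5, denominator = -282 + j150.
∠T = ∠num − ∠den = 0° − (151.99°) = -152.0°.

∠T(j6) ≈ -152.0°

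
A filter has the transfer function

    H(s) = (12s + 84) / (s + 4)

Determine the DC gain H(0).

Set s = 0: H(0) = (84) / (4) = 21.

H(0) = 21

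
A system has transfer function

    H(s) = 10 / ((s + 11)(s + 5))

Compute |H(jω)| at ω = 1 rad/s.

Substitute s = j1: numerator = 10, denominator = 54 + j16.
|H(j1)| = |10| / |54 + j16| = 10 / 56.321 ≈ 0.1776.

|H(j1)| ≈ 0.1776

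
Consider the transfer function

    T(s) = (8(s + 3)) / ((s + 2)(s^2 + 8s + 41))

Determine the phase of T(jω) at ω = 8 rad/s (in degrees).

At s = j8: numerator = 24 + j64, denominator = -558 - j56.
∠T = ∠num − ∠den = 69.444° − (-174.27°) = 243.7°, which wraps to -116.3°.

∠T(j8) ≈ -116.3°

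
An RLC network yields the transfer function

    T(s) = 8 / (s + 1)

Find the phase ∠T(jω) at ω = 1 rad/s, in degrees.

At s = j1: numerator = 8, denominator = 1 + j1.
∠T = ∠num − ∠den = 0° − (45°) = -45°.

∠T(j1) ≈ -45°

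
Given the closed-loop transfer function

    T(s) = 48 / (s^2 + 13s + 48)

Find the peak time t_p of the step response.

t_p ≈ 1.310 s

Comparing s^2 + 13s + 48 to s^2 + 2ζωₙs + ωₙ²: ωₙ = √48 ≈ 6.928 rad/s and ζ = 13/(2·√48) ≈ 0.9382.
ζωₙ = 13/2 = 6.5, so ω_d = ωₙ√(1−ζ²) = √(ωₙ² − (ζωₙ)²) = √(48 − 6.5²) = √5.75 ≈ 2.398 rad/s.
t_p = π/ω_d = π/2.398 ≈ 1.310 s.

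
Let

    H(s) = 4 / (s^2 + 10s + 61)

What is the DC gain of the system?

Set s = 0: H(0) = (4) / (61) = 4/61.

H(0) = 4/61 ≈ 0.06557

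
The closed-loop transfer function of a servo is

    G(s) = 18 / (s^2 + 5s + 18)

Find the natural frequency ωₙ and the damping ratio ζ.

ωₙ ≈ 4.243 rad/s, ζ ≈ 0.5893

Compare the denominator to the standard form s^2 + 2ζωₙs + ωₙ².
ωₙ² = 18, so ωₙ = √18 ≈ 4.243 rad/s.
2ζωₙ = 5, so ζ = 5/(2·√18) ≈ 0.5893.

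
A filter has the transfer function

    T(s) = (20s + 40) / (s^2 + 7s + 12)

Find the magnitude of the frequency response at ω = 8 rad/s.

|T(j8)| ≈ 2.158

Substitute s = j8: numerator = 40 + j160, denominator = -52 + j56.
|T(j8)| = |40 + j160| / |-52 + j56| = 164.92 / 76.420 ≈ 2.158.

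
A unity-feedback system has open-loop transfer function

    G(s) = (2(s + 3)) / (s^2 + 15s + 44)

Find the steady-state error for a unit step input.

e_ss = 0.8800

G(s) has no poles at the origin.
This is a Type 0 system. Kp = lim_{s→0} G(s) = 6/44 = 3/22.
e_ss = 1/(1 + Kp) = 1/(1 + 3/22) = 22/25 ≈ 0.8800.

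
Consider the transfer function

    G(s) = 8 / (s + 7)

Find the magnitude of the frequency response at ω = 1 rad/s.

|G(j1)| ≈ 1.131

Substitute s = j1: numerator = 8, denominator = 7 + j1.
|G(j1)| = |8| / |7 + j1| = 8 / 7.0711 ≈ 1.131.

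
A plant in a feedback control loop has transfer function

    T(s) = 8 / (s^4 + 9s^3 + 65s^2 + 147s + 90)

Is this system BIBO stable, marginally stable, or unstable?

The denominator s^4 + 9s^3 + 65s^2 + 147s + 90 factors as (s^2 + 6s + 45)(s + 2)(s + 1), giving poles at s = -3 + 6j, -3 - 6j, -2, -1.
Since all poles lie strictly in the left half-plane, the system is stable.

stable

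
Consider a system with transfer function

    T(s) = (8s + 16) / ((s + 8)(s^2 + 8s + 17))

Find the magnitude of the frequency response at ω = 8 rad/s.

Substitute s = j8: numerator = 16 + j64, denominator = -888 + j136.
|T(j8)| = |16 + j64| / |-888 + j136| = 65.970 / 898.35 ≈ 0.07343.

|T(j8)| ≈ 0.07343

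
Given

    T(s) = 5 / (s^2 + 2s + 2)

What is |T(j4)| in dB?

Substitute s = j4: numerator = 5, denominator = -14 + j8.
|T(j4)| = |5| / |-14 + j8| = 5 / 16.125 ≈ 0.3101.
In decibels: 20·log₁₀(0.3101) ≈ -10.2 dB.

|T(j4)|_dB ≈ -10.2 dB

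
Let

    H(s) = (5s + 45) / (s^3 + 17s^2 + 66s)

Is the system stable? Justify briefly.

The denominator s^3 + 17s^2 + 66s factors as s(s + 11)(s + 6), giving poles at s = 0, -11, -6.
Since the simple pole(s) at s = 0 lie on the jω-axis with none in the right half-plane, the system is marginally stable.

marginally stable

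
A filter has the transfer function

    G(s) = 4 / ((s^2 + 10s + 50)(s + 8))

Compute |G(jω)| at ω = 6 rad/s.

|G(j6)| ≈ 0.006492

Substitute s = j6: numerator = 4, denominator = -248 + j564.
|G(j6)| = |4| / |-248 + j564| = 4 / 616.12 ≈ 0.006492.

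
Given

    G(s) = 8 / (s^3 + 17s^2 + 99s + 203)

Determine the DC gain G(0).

G(0) = 8/203 ≈ 0.03941

Set s = 0: G(0) = (8) / (203) = 8/203.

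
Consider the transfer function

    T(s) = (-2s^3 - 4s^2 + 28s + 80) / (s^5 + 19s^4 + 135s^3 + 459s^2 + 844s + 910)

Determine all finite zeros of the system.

s = 4, -3 ± j

Set the numerator to zero: -2s^3 - 4s^2 + 28s + 80 = 0, i.e. -2·(s^3 + 2s^2 - 14s - 40) = 0.
Factoring: (s - 4)(s^2 + 6s + 10) = 0.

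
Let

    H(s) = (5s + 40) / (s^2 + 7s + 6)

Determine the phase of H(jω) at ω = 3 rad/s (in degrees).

At s = j3: numerator = 40 + j15, denominator = -3 + j21.
∠H = ∠num − ∠den = 20.556° − (98.130°) = -77.57°.

∠H(j3) ≈ -77.57°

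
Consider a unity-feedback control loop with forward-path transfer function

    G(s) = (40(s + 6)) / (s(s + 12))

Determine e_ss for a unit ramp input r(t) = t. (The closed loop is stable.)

G(s) has one pole at the origin.
This is a Type 1 system. Kv = lim_{s→0} s·G(s) = 240/12 = 20.
e_ss = 1/Kv = 1/(20) = 1/20 ≈ 0.05000.

e_ss = 0.05000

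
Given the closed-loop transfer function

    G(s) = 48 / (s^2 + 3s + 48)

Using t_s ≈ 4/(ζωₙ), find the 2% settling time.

Comparing s^2 + 3s + 48 to s^2 + 2ζωₙs + ωₙ²: ωₙ = √48 ≈ 6.928 rad/s and ζ = 3/(2·√48) ≈ 0.2165.
ζωₙ = 3/2 = 1.5, so t_s ≈ 4/(ζωₙ) = 4/1.5 ≈ 2.667 s.

t_s ≈ 2.667 s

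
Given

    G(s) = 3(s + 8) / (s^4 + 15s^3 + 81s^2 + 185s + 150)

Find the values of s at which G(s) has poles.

s = -5, -2, -5, -3

The poles are the roots of the denominator s^4 + 15s^3 + 81s^2 + 185s + 150 = 0.
Trying s = -5: the polynomial evaluates to 0, so (s + 5) is a factor.
Dividing out leaves s^3 + 10s^2 + 31s + 30 = 0.
This factors further as (s + 2)(s + 5)(s + 3) = 0.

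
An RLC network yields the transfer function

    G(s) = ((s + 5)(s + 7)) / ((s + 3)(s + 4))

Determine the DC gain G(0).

At s = 0 each factor (s + a) contributes a and each (s^2 + bs + c) contributes c.
G(0) = 1·(5) · (7) / ((3) · (4)) = 35/12 = 35/12.

G(0) = 35/12 ≈ 2.917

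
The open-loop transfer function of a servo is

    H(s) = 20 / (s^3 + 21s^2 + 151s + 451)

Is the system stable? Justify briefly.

The denominator s^3 + 21s^2 + 151s + 451 factors as (s^2 + 10s + 41)(s + 11), giving poles at s = -5 ± 4j, -11.
Since all poles lie strictly in the left half-plane, the system is stable.

stable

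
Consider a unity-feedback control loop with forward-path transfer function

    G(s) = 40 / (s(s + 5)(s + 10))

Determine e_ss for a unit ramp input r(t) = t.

G(s) has one pole at the origin.
This is a Type 1 system. Kv = lim_{s→0} s·G(s) = 40/50 = 4/5.
e_ss = 1/Kv = 1/(4/5) = 5/4 ≈ 1.250.

e_ss = 1.250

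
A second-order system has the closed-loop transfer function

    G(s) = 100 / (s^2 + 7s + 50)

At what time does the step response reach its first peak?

Comparing s^2 + 7s + 50 to s^2 + 2ζωₙs + ωₙ²: ωₙ = √50 ≈ 7.071 rad/s and ζ = 7/(2·√50) ≈ 0.4950.
ζωₙ = 7/2 = 3.5, so ω_d = ωₙ√(1−ζ²) = √(ωₙ² − (ζωₙ)²) = √(50 − 3.5²) = √37.75 ≈ 6.144 rad/s.
t_p = π/ω_d = π/6.144 ≈ 0.5113 s.

t_p ≈ 0.5113 s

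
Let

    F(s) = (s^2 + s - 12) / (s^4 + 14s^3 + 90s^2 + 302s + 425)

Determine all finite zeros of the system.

Set the numerator to zero: s^2 + s - 12 = 0.
Factoring: (s - 3)(s + 4) = 0.

s = 3, -4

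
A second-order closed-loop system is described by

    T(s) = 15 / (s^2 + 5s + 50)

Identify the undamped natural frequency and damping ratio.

ωₙ ≈ 7.071 rad/s, ζ ≈ 0.3536

Compare the denominator to the standard form s^2 + 2ζωₙs + ωₙ².
ωₙ² = 50, so ωₙ = √50 ≈ 7.071 rad/s.
2ζωₙ = 5, so ζ = 5/(2·√50) ≈ 0.3536.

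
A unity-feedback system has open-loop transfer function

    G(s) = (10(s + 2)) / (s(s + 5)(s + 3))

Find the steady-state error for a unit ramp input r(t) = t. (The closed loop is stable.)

e_ss = 0.7500

G(s) has one pole at the origin.
This is a Type 1 system. Kv = lim_{s→0} s·G(s) = 20/15 = 4/3.
e_ss = 1/Kv = 1/(4/3) = 3/4 ≈ 0.7500.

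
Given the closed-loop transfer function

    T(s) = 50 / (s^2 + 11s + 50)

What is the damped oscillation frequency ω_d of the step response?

ω_d ≈ 4.444 rad/s

Comparing s^2 + 11s + 50 to s^2 + 2ζωₙs + ωₙ²: ωₙ = √50 ≈ 7.071 rad/s and ζ = 11/(2·√50) ≈ 0.7778.
ζωₙ = 11/2 = 5.5, so ω_d = ωₙ√(1−ζ²) = √(ωₙ² − (ζωₙ)²) = √(50 − 5.5²) = √19.75 ≈ 4.444 rad/s.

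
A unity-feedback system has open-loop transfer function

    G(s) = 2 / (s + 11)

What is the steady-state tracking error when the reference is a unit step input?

e_ss = 0.8462

G(s) has no poles at the origin.
This is a Type 0 system. Kp = lim_{s→0} G(s) = 2/11.
e_ss = 1/(1 + Kp) = 1/(1 + 2/11) = 11/13 ≈ 0.8462.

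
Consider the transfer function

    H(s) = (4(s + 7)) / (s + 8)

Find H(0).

Set s = 0: H(0) = (28) / (8) = 7/2.

H(0) = 7/2 ≈ 3.500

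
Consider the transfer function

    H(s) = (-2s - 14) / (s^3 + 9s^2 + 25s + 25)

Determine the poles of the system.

The poles are the roots of the denominator s^3 + 9s^2 + 25s + 25 = 0.
Trying s = -5: the polynomial evaluates to 0, so (s + 5) is a factor.
Dividing out leaves s^2 + 4s + 5 = 0.
The quadratic formula then gives s = -2 ± 1j.

s = -2 ± j, -5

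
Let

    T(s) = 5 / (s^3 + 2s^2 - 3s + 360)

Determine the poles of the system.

The poles are the roots of the denominator s^3 + 2s^2 - 3s + 360 = 0.
Trying s = -8: the polynomial evaluates to 0, so (s + 8) is a factor.
Dividing out leaves s^2 - 6s + 45 = 0.
The quadratic formula then gives s = 3 ± 6j.

s = 3 ± 6j, -8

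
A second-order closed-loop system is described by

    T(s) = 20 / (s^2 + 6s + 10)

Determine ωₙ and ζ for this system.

ωₙ ≈ 3.162 rad/s, ζ ≈ 0.9487

Compare the denominator to the standard form s^2 + 2ζωₙs + ωₙ².
ωₙ² = 10, so ωₙ = √10 ≈ 3.162 rad/s.
2ζωₙ = 6, so ζ = 6/(2·√10) ≈ 0.9487.
With ζ = 0.9487 the response is underdamped.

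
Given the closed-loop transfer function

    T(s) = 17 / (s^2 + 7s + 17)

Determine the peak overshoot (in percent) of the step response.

Comparing s^2 + 7s + 17 to s^2 + 2ζωₙs + ωₙ²: ωₙ = √17 ≈ 4.123 rad/s and ζ = 7/(2·√17) ≈ 0.8489.
%OS = 100·exp(−πζ/√(1−ζ²)) = 100·exp(−π·0.8489/√(1−0.8489²)) ≈ 0.644%.

%OS ≈ 0.644%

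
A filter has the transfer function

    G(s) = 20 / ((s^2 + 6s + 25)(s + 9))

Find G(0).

G(0) = 4/45 ≈ 0.08889

At s = 0 each factor (s + a) contributes a and each (s^2 + bs + c) contributes c.
G(0) = 20·1 / ((25) · (9)) = 20/225 = 4/45.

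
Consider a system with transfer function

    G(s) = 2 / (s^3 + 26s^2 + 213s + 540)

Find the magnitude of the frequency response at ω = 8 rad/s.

Substitute s = j8: numerator = 2, denominator = -1124 + j1192.
|G(j8)| = |2| / |-1124 + j1192| = 2 / 1638.4 ≈ 0.001221.

|G(j8)| ≈ 0.001221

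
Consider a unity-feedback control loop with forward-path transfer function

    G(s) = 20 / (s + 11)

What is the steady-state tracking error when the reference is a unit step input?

e_ss = 0.3548

G(s) has no poles at the origin.
This is a Type 0 system. Kp = lim_{s→0} G(s) = 20/11.
e_ss = 1/(1 + Kp) = 1/(1 + 20/11) = 11/31 ≈ 0.3548.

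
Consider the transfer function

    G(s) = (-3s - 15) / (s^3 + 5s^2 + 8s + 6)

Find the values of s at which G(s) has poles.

The poles are the roots of the denominator s^3 + 5s^2 + 8s + 6 = 0.
Trying s = -3: the polynomial evaluates to 0, so (s + 3) is a factor.
Dividing out leaves s^2 + 2s + 2 = 0.
The quadratic formula then gives s = -1 ± 1j.

s = -1 + j, -1 - j, -3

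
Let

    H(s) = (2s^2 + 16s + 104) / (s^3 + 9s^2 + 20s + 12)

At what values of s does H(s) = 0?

Set the numerator to zero: 2s^2 + 16s + 104 = 0, i.e. 2·(s^2 + 8s + 52) = 0.
Factoring: (s^2 + 8s + 52) = 0.

s = -4 ± 6j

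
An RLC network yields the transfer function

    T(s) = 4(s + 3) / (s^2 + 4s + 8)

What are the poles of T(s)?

s = -2 + 2j, -2 - 2j

The poles are the roots of the denominator s^2 + 4s + 8 = 0.
Using the quadratic formula: s = (-4 ± √(-16))/2 = -2 ± 2j.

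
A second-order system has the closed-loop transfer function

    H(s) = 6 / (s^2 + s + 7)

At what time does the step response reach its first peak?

Comparing s^2 + s + 7 to s^2 + 2ζωₙs + ωₙ²: ωₙ = √7 ≈ 2.646 rad/s and ζ = 1/(2·√7) ≈ 0.1890.
ζωₙ = 1/2 = 0.5, so ω_d = ωₙ√(1−ζ²) = √(ωₙ² − (ζωₙ)²) = √(7 − 0.5²) = √6.75 ≈ 2.598 rad/s.
t_p = π/ω_d = π/2.598 ≈ 1.209 s.

t_p ≈ 1.209 s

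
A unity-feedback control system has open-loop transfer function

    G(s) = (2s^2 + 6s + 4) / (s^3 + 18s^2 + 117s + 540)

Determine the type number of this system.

The denominator has no factor of s at the origin — no free integrator — so this is a Type 0 system.

Type 0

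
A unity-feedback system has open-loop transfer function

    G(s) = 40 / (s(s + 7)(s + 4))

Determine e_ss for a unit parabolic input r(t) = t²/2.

e_ss = ∞

G(s) has one pole at the origin.
This is a Type 1 system; Ka = lim_{s→0} s^2·G(s) = 0, so the steady-state error for a parabola input is infinite.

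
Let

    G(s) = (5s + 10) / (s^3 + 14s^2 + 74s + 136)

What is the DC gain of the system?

G(0) = 5/68 ≈ 0.07353

Set s = 0: G(0) = (10) / (136) = 5/68.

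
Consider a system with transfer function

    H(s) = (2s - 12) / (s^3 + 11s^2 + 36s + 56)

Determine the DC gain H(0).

Set s = 0: H(0) = (-12) / (56) = -3/14.

H(0) = -3/14 ≈ -0.2143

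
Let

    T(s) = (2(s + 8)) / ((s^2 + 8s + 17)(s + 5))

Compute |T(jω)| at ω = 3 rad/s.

|T(j3)| ≈ 0.1158

Substitute s = j3: numerator = 16 + j6, denominator = -32 + j144.
|T(j3)| = |16 + j6| / |-32 + j144| = 17.088 / 147.51 ≈ 0.1158.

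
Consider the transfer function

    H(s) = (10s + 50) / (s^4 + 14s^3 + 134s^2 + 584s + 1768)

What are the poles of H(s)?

s = -3 ± 5j, -4 ± 6j

The poles are the roots of the denominator s^4 + 14s^3 + 134s^2 + 584s + 1768 = 0.
No real roots exist; factor into two real quadratics: (s^2 + 6s + 34)(s^2 + 8s + 52) = 0.
Each quadratic gives a conjugate pair via the quadratic formula.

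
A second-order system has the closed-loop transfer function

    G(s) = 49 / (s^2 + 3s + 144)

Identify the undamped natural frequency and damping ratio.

ωₙ = 12 rad/s, ζ = 0.125

Compare the denominator to the standard form s^2 + 2ζωₙs + ωₙ².
ωₙ² = 144, so ωₙ = 12 rad/s.
2ζωₙ = 3, so ζ = 3/(2·12) = 0.125.
With ζ = 0.125 the response is underdamped.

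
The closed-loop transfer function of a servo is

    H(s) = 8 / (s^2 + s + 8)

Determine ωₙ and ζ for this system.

Compare the denominator to the standard form s^2 + 2ζωₙs + ωₙ².
ωₙ² = 8, so ωₙ = √8 ≈ 2.828 rad/s.
2ζωₙ = 1, so ζ = 1/(2·√8) ≈ 0.1768.
With ζ = 0.1768 the response is underdamped.

ωₙ ≈ 2.828 rad/s, ζ ≈ 0.1768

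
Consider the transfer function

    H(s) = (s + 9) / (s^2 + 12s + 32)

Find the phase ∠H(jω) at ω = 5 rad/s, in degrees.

∠H(j5) ≈ -54.29°

At s = j5: numerator = 9 + j5, denominator = 7 + j60.
∠H = ∠num − ∠den = 29.055° − (83.346°) = -54.29°.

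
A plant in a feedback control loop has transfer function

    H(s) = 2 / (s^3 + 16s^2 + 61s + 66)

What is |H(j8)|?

|H(j8)| ≈ 0.002087

Substitute s = j8: numerator = 2, denominator = -958 - j24.
|H(j8)| = |2| / |-958 - j24| = 2 / 958.30 ≈ 0.002087.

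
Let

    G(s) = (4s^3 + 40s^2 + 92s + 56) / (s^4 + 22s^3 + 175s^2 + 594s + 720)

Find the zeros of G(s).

Set the numerator to zero: 4s^3 + 40s^2 + 92s + 56 = 0, i.e. 4·(s^3 + 10s^2 + 23s + 14) = 0.
Factoring: (s + 2)(s + 1)(s + 7) = 0.

s = -2, -1, -7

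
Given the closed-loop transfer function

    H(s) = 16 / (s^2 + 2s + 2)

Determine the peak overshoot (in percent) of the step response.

%OS ≈ 4.32%

Comparing s^2 + 2s + 2 to s^2 + 2ζωₙs + ωₙ²: ωₙ = √2 ≈ 1.414 rad/s and ζ = 2/(2·√2) ≈ 0.7071.
%OS = 100·exp(−πζ/√(1−ζ²)) = 100·exp(−π·0.7071/√(1−0.7071²)) ≈ 4.32%.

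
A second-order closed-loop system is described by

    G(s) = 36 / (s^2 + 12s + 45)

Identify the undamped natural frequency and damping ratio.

Compare the denominator to the standard form s^2 + 2ζωₙs + ωₙ².
ωₙ² = 45, so ωₙ = √45 ≈ 6.708 rad/s.
2ζωₙ = 12, so ζ = 12/(2·√45) ≈ 0.8944.

ωₙ ≈ 6.708 rad/s, ζ ≈ 0.8944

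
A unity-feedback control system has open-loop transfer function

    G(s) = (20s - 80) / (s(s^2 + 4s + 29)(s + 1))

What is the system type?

The denominator has 1 factor of s at the origin (free integrator), so this is a Type 1 system.

Type 1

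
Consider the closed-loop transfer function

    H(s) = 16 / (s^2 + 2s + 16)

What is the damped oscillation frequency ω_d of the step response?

ω_d ≈ 3.873 rad/s

Comparing s^2 + 2s + 16 to s^2 + 2ζωₙs + ωₙ²: ωₙ = 4 rad/s and ζ = 2/(2·4) = 0.25.
ζωₙ = 2/2 = 1, so ω_d = ωₙ√(1−ζ²) = √(ωₙ² − (ζωₙ)²) = √(16 − 1²) = √15 ≈ 3.873 rad/s.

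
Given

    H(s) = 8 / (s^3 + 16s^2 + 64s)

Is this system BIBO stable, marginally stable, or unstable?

marginally stable

The denominator s^3 + 16s^2 + 64s factors as s(s + 8)^2, giving poles at s = 0, -8, -8.
Since the simple pole(s) at s = 0 lie on the jω-axis with none in the right half-plane, the system is marginally stable.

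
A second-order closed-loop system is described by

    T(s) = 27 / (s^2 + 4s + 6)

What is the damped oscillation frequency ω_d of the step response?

Comparing s^2 + 4s + 6 to s^2 + 2ζωₙs + ωₙ²: ωₙ = √6 ≈ 2.449 rad/s and ζ = 4/(2·√6) ≈ 0.8165.
ζωₙ = 4/2 = 2, so ω_d = ωₙ√(1−ζ²) = √(ωₙ² − (ζωₙ)²) = √(6 − 2²) = √2 ≈ 1.414 rad/s.

ω_d ≈ 1.414 rad/s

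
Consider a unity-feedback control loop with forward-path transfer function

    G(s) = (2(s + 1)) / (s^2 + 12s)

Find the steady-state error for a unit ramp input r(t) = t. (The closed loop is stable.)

G(s) has one pole at the origin.
This is a Type 1 system. Kv = lim_{s→0} s·G(s) = 2/12 = 1/6.
e_ss = 1/Kv = 1/(1/6) = 6.

e_ss = 6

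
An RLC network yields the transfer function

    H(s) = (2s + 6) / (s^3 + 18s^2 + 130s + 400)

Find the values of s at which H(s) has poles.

s = -8, -5 ± 5j

The poles are the roots of the denominator s^3 + 18s^2 + 130s + 400 = 0.
Trying s = -8: the polynomial evaluates to 0, so (s + 8) is a factor.
Dividing out leaves s^2 + 10s + 50 = 0.
The quadratic formula then gives s = -5 ± 5j.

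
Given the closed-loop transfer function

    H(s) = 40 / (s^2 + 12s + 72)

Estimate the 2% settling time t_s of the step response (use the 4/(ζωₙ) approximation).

Comparing s^2 + 12s + 72 to s^2 + 2ζωₙs + ωₙ²: ωₙ = √72 ≈ 8.485 rad/s and ζ = 12/(2·√72) ≈ 0.7071.
ζωₙ = 12/2 = 6, so t_s ≈ 4/(ζωₙ) = 4/6 ≈ 0.6667 s.

t_s ≈ 0.6667 s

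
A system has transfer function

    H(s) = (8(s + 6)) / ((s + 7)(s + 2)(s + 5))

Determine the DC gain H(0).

At s = 0 each factor (s + a) contributes a and each (s^2 + bs + c) contributes c.
H(0) = 8·(6) / ((7) · (2) · (5)) = 48/70 = 24/35.

H(0) = 24/35 ≈ 0.6857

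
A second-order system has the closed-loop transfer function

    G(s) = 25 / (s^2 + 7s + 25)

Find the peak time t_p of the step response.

Comparing s^2 + 7s + 25 to s^2 + 2ζωₙs + ωₙ²: ωₙ = 5 rad/s and ζ = 7/(2·5) = 0.7.
ζωₙ = 7/2 = 3.5, so ω_d = ωₙ√(1−ζ²) = √(ωₙ² − (ζωₙ)²) = √(25 − 3.5²) = √12.75 ≈ 3.571 rad/s.
t_p = π/ω_d = π/3.571 ≈ 0.8798 s.

t_p ≈ 0.8798 s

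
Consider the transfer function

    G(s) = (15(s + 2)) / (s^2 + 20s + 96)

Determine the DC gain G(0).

G(0) = 5/16 ≈ 0.3125

Set s = 0: G(0) = (30) / (96) = 5/16.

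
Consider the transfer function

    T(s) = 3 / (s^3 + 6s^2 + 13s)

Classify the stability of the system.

The denominator s^3 + 6s^2 + 13s factors as s(s^2 + 6s + 13), giving poles at s = 0, -3 + 2j, -3 - 2j.
Since the simple pole(s) at s = 0 lie on the jω-axis with none in the right half-plane, the system is marginally stable.

marginally stable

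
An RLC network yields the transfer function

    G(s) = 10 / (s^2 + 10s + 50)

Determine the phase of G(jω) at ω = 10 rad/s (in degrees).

At s = j10: numerator = 10, denominator = -50 + j100.
∠G = ∠num − ∠den = 0° − (116.57°) = -116.6°.

∠G(j10) ≈ -116.6°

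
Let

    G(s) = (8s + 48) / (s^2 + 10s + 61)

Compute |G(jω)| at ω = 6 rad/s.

|G(j6)| ≈ 1.044

Substitute s = j6: numerator = 48 + j48, denominator = 25 + j60.
|G(j6)| = |48 + j48| / |25 + j60| = 67.882 / 65 ≈ 1.044.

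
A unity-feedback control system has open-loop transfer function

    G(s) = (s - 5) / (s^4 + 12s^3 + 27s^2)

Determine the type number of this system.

The denominator has 2 factors of s at the origin (free integrators), so this is a Type 2 system.

Type 2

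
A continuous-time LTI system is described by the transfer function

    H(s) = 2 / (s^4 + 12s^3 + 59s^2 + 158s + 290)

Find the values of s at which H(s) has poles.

The poles are the roots of the denominator s^4 + 12s^3 + 59s^2 + 158s + 290 = 0.
No real roots exist; factor into two real quadratics: (s^2 + 2s + 10)(s^2 + 10s + 29) = 0.
Each quadratic gives a conjugate pair via the quadratic formula.

s = -1 ± 3j, -5 ± 2j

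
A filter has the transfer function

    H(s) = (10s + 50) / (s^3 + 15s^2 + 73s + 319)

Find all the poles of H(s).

s = -2 ± 5j, -11

The poles are the roots of the denominator s^3 + 15s^2 + 73s + 319 = 0.
Trying s = -11: the polynomial evaluates to 0, so (s + 11) is a factor.
Dividing out leaves s^2 + 4s + 29 = 0.
The quadratic formula then gives s = -2 ± 5j.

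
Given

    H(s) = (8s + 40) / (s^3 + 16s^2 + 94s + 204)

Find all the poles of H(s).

The poles are the roots of the denominator s^3 + 16s^2 + 94s + 204 = 0.
Trying s = -6: the polynomial evaluates to 0, so (s + 6) is a factor.
Dividing out leaves s^2 + 10s + 34 = 0.
The quadratic formula then gives s = -5 ± 3j.

s = -6, -5 + 3j, -5 - 3j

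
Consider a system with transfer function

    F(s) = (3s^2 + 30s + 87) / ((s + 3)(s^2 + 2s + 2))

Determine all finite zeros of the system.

s = -5 ± 2j

Set the numerator to zero: 3s^2 + 30s + 87 = 0, i.e. 3·(s^2 + 10s + 29) = 0.
Factoring: (s^2 + 10s + 29) = 0.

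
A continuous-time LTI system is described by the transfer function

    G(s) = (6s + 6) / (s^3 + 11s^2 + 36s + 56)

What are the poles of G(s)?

The poles are the roots of the denominator s^3 + 11s^2 + 36s + 56 = 0.
Trying s = -7: the polynomial evaluates to 0, so (s + 7) is a factor.
Dividing out leaves s^2 + 4s + 8 = 0.
The quadratic formula then gives s = -2 ± 2j.

s = -2 ± 2j, -7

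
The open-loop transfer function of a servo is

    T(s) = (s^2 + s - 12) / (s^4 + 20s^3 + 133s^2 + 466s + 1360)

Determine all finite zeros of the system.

s = -4, 3

Set the numerator to zero: s^2 + s - 12 = 0.
Factoring: (s + 4)(s - 3) = 0.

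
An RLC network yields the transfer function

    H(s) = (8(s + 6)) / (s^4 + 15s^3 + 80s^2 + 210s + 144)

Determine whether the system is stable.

The denominator s^4 + 15s^3 + 80s^2 + 210s + 144 factors as (s + 8)(s^2 + 6s + 18)(s + 1), giving poles at s = -8, -3 + 3j, -3 - 3j, -1.
Since all poles lie strictly in the left half-plane, the system is stable.

stable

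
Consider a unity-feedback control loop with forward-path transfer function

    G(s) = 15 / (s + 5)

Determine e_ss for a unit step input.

G(s) has no poles at the origin.
This is a Type 0 system. Kp = lim_{s→0} G(s) = 15/5 = 3.
e_ss = 1/(1 + Kp) = 1/(1 + 3) = 1/4 ≈ 0.2500.

e_ss = 0.2500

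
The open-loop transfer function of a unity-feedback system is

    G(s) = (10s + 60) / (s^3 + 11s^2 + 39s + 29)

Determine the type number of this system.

The denominator has no factor of s at the origin — no free integrator — so this is a Type 0 system.

Type 0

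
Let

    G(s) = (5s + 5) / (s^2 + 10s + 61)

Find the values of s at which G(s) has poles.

s = -5 ± 6j

The poles are the roots of the denominator s^2 + 10s + 61 = 0.
Using the quadratic formula: s = (-10 ± √(-144))/2 = -5 ± 6j.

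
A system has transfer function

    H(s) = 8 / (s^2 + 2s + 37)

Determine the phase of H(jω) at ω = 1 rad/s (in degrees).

∠H(j1) ≈ -3.180°

At s = j1: numerator = 8, denominator = 36 + j2.
∠H = ∠num − ∠den = 0° − (3.1798°) = -3.180°.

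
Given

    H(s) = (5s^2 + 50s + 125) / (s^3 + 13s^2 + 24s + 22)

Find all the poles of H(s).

The poles are the roots of the denominator s^3 + 13s^2 + 24s + 22 = 0.
Trying s = -11: the polynomial evaluates to 0, so (s + 11) is a factor.
Dividing out leaves s^2 + 2s + 2 = 0.
The quadratic formula then gives s = -1 ± 1j.

s = -1 ± j, -11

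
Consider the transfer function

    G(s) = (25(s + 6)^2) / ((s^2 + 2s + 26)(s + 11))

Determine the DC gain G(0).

At s = 0 each factor (s + a) contributes a and each (s^2 + bs + c) contributes c.
G(0) = 25·(6) · (6) / ((26) · (11)) = 900/286 = 450/143.

G(0) = 450/143 ≈ 3.147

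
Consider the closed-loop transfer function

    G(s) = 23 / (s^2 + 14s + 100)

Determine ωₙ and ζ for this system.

Compare the denominator to the standard form s^2 + 2ζωₙs + ωₙ².
ωₙ² = 100, so ωₙ = 10 rad/s.
2ζωₙ = 14, so ζ = 14/(2·10) = 0.7.

ωₙ = 10 rad/s, ζ = 0.7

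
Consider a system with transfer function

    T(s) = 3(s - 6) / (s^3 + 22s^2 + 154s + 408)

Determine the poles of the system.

The poles are the roots of the denominator s^3 + 22s^2 + 154s + 408 = 0.
Trying s = -12: the polynomial evaluates to 0, so (s + 12) is a factor.
Dividing out leaves s^2 + 10s + 34 = 0.
The quadratic formula then gives s = -5 ± 3j.

s = -5 ± 3j, -12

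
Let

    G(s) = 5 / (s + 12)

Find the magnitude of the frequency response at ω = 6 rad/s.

|G(j6)| ≈ 0.3727

Substitute s = j6: numerator = 5, denominator = 12 + j6.
|G(j6)| = |5| / |12 + j6| = 5 / 13.416 ≈ 0.3727.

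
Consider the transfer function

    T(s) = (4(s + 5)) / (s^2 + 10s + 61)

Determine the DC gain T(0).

At s = 0 each factor (s + a) contributes a and each (s^2 + bs + c) contributes c.
T(0) = 4·(5) / ((61)) = 20/61 = 20/61.

T(0) = 20/61 ≈ 0.3279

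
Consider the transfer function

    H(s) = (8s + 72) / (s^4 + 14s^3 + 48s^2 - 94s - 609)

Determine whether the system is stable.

The denominator s^4 + 14s^3 + 48s^2 - 94s - 609 factors as (s^2 + 10s + 29)(s + 7)(s - 3), giving poles at s = -5 ± 2j, -7, 3.
Since the pole(s) at s = 3 lie in the right half-plane, the system is unstable.

unstable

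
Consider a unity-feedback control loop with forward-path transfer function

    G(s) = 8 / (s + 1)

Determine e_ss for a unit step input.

e_ss = 0.1111

G(s) has no poles at the origin.
This is a Type 0 system. Kp = lim_{s→0} G(s) = 8/1.
e_ss = 1/(1 + Kp) = 1/(1 + 8) = 1/9 ≈ 0.1111.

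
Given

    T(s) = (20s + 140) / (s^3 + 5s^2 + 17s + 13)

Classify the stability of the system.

The denominator s^3 + 5s^2 + 17s + 13 factors as (s + 1)(s^2 + 4s + 13), giving poles at s = -1, -2 + 3j, -2 - 3j.
Since all poles lie strictly in the left half-plane, the system is stable.

stable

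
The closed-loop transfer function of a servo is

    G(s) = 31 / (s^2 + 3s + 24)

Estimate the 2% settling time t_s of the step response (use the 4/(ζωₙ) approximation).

Comparing s^2 + 3s + 24 to s^2 + 2ζωₙs + ωₙ²: ωₙ = √24 ≈ 4.899 rad/s and ζ = 3/(2·√24) ≈ 0.3062.
ζωₙ = 3/2 = 1.5, so t_s ≈ 4/(ζωₙ) = 4/1.5 ≈ 2.667 s.

t_s ≈ 2.667 s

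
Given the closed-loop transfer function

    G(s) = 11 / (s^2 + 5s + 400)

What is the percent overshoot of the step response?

Comparing s^2 + 5s + 400 to s^2 + 2ζωₙs + ωₙ²: ωₙ = 20 rad/s and ζ = 5/(2·20) = 0.125.
%OS = 100·exp(−πζ/√(1−ζ²)) = 100·exp(−π·0.125/√(1−0.125²)) ≈ 67.3%.

%OS ≈ 67.3%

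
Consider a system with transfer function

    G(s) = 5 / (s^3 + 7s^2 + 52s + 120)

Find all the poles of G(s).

The poles are the roots of the denominator s^3 + 7s^2 + 52s + 120 = 0.
Trying s = -3: the polynomial evaluates to 0, so (s + 3) is a factor.
Dividing out leaves s^2 + 4s + 40 = 0.
The quadratic formula then gives s = -2 ± 6j.

s = -2 ± 6j, -3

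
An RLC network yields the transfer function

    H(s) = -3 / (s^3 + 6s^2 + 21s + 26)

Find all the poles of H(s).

The poles are the roots of the denominator s^3 + 6s^2 + 21s + 26 = 0.
Trying s = -2: the polynomial evaluates to 0, so (s + 2) is a factor.
Dividing out leaves s^2 + 4s + 13 = 0.
The quadratic formula then gives s = -2 ± 3j.

s = -2 ± 3j, -2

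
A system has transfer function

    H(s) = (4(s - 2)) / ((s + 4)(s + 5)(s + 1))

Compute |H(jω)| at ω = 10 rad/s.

|H(j10)| ≈ 0.03371

Substitute s = j10: numerator = -8 + j40, denominator = -980 - j710.
|H(j10)| = |-8 + j40| / |-980 - j710| = 40.792 / 1210.2 ≈ 0.03371.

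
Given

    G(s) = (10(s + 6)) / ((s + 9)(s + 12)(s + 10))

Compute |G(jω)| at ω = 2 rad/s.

Substitute s = j2: numerator = 60 + j20, denominator = 956 + j628.
|G(j2)| = |60 + j20| / |956 + j628| = 63.246 / 1143.8 ≈ 0.05529.

|G(j2)| ≈ 0.05529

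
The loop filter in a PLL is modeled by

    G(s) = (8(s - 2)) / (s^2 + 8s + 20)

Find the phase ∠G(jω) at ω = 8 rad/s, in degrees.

At s = j8: numerator = -16 + j64, denominator = -44 + j64.
∠G = ∠num − ∠den = 104.04° − (124.51°) = -20.47°.

∠G(j8) ≈ -20.47°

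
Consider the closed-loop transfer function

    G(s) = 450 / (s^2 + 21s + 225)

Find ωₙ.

ωₙ = 15 rad/s

Compare the denominator to the standard form s^2 + 2ζωₙs + ωₙ².
ωₙ² = 225, so ωₙ = 15 rad/s.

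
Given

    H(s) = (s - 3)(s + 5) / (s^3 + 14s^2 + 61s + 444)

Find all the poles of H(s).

s = -1 ± 6j, -12

The poles are the roots of the denominator s^3 + 14s^2 + 61s + 444 = 0.
Trying s = -12: the polynomial evaluates to 0, so (s + 12) is a factor.
Dividing out leaves s^2 + 2s + 37 = 0.
The quadratic formula then gives s = -1 ± 6j.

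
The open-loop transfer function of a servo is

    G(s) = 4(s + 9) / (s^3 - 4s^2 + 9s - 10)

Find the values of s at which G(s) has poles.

s = 1 + 2j, 1 - 2j, 2

The poles are the roots of the denominator s^3 - 4s^2 + 9s - 10 = 0.
Trying s = 2: the polynomial evaluates to 0, so (s - 2) is a factor.
Dividing out leaves s^2 - 2s + 5 = 0.
The quadratic formula then gives s = 1 ± 2j.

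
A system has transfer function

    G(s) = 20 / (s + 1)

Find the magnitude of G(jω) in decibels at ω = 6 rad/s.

Substitute s = j6: numerator = 20, denominator = 1 + j6.
|G(j6)| = |20| / |1 + j6| = 20 / 6.0828 ≈ 3.288.
In decibels: 20·log₁₀(3.288) ≈ 10.3 dB.

|G(j6)|_dB ≈ 10.3 dB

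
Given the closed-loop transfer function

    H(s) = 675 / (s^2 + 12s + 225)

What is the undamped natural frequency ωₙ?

Compare the denominator to the standard form s^2 + 2ζωₙs + ωₙ².
ωₙ² = 225, so ωₙ = 15 rad/s.

ωₙ = 15 rad/s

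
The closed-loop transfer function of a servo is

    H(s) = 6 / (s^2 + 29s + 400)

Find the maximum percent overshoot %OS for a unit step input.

Comparing s^2 + 29s + 400 to s^2 + 2ζωₙs + ωₙ²: ωₙ = 20 rad/s and ζ = 29/(2·20) = 0.725.
%OS = 100·exp(−πζ/√(1−ζ²)) = 100·exp(−π·0.725/√(1−0.725²)) ≈ 3.66%.

%OS ≈ 3.66%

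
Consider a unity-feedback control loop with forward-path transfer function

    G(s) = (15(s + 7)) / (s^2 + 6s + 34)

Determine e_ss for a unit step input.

G(s) has no poles at the origin.
This is a Type 0 system. Kp = lim_{s→0} G(s) = 105/34.
e_ss = 1/(1 + Kp) = 1/(1 + 105/34) = 34/139 ≈ 0.2446.

e_ss = 0.2446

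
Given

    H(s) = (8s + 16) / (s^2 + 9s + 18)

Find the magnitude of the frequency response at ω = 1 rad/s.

Substitute s = j1: numerator = 16 + j8, denominator = 17 + j9.
|H(j1)| = |16 + j8| / |17 + j9| = 17.889 / 19.235 ≈ 0.9300.

|H(j1)| ≈ 0.9300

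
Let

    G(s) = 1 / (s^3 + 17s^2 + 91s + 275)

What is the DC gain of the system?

G(0) = 1/275 ≈ 0.003636

Set s = 0: G(0) = (1) / (275) = 1/275.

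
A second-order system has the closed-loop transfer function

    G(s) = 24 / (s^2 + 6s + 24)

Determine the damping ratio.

ζ ≈ 0.6124

Compare the denominator to the standard form s^2 + 2ζωₙs + ωₙ².
ωₙ² = 24, so ωₙ = √24 ≈ 4.899 rad/s.
2ζωₙ = 6, so ζ = 6/(2·√24) ≈ 0.6124.
With ζ = 0.6124 the response is underdamped.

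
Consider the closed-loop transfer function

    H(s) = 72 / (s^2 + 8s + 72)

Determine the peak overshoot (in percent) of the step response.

Comparing s^2 + 8s + 72 to s^2 + 2ζωₙs + ωₙ²: ωₙ = √72 ≈ 8.485 rad/s and ζ = 8/(2·√72) ≈ 0.4714.
%OS = 100·exp(−πζ/√(1−ζ²)) = 100·exp(−π·0.4714/√(1−0.4714²)) ≈ 18.7%.

%OS ≈ 18.7%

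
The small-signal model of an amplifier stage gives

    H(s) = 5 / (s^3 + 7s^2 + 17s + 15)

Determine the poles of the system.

The poles are the roots of the denominator s^3 + 7s^2 + 17s + 15 = 0.
Trying s = -3: the polynomial evaluates to 0, so (s + 3) is a factor.
Dividing out leaves s^2 + 4s + 5 = 0.
The quadratic formula then gives s = -2 ± 1j.

s = -2 ± j, -3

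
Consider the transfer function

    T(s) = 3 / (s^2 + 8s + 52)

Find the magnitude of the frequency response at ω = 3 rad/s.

Substitute s = j3: numerator = 3, denominator = 43 + j24.
|T(j3)| = |3| / |43 + j24| = 3 / 49.244 ≈ 0.06092.

|T(j3)| ≈ 0.06092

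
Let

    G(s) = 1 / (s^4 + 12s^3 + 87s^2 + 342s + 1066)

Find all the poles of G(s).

s = -1 + 5j, -1 - 5j, -5 + 4j, -5 - 4j

The poles are the roots of the denominator s^4 + 12s^3 + 87s^2 + 342s + 1066 = 0.
No real roots exist; factor into two real quadratics: (s^2 + 2s + 26)(s^2 + 10s + 41) = 0.
Each quadratic gives a conjugate pair via the quadratic formula.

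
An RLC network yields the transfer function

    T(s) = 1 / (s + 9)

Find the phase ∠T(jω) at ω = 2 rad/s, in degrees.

∠T(j2) ≈ -12.53°

At s = j2: numerator = 1, denominator = 9 + j2.
∠T = ∠num − ∠den = 0° − (12.529°) = -12.53°.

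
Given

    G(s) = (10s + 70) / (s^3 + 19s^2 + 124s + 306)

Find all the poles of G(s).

s = -5 ± 3j, -9

The poles are the roots of the denominator s^3 + 19s^2 + 124s + 306 = 0.
Trying s = -9: the polynomial evaluates to 0, so (s + 9) is a factor.
Dividing out leaves s^2 + 10s + 34 = 0.
The quadratic formula then gives s = -5 ± 3j.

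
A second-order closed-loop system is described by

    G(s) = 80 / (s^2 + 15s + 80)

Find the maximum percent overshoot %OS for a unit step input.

Comparing s^2 + 15s + 80 to s^2 + 2ζωₙs + ωₙ²: ωₙ = √80 ≈ 8.944 rad/s and ζ = 15/(2·√80) ≈ 0.8385.
%OS = 100·exp(−πζ/√(1−ζ²)) = 100·exp(−π·0.8385/√(1−0.8385²)) ≈ 0.795%.

%OS ≈ 0.795%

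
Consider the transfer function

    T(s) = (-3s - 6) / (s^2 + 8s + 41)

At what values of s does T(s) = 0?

s = -2

Set the numerator to zero: -3s - 6 = 0, i.e. -3·(s + 2) = 0.
So s = -2.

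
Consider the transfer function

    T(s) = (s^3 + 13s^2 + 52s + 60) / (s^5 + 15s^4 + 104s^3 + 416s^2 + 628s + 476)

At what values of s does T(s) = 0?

Set the numerator to zero: s^3 + 13s^2 + 52s + 60 = 0.
Factoring: (s + 6)(s + 5)(s + 2) = 0.

s = -6, -5, -2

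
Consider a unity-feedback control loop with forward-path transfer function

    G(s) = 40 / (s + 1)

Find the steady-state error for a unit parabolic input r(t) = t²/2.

G(s) has no poles at the origin.
This is a Type 0 system; Ka = lim_{s→0} s^2·G(s) = 0, so the steady-state error for a parabola input is infinite.

e_ss = ∞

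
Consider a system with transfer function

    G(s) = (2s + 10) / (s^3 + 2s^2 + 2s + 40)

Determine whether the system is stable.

The denominator s^3 + 2s^2 + 2s + 40 factors as (s + 4)(s^2 - 2s + 10), giving poles at s = -4, 1 + 3j, 1 - 3j.
Since the pole(s) at s = 1 + 3j, 1 - 3j lie in the right half-plane, the system is unstable.

unstable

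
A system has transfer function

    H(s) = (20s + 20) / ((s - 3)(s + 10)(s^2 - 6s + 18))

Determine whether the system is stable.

unstable

The poles can be read from the denominator factors: s = 3, -10, 3 + 3j, 3 - 3j.
Since the pole(s) at s = 3, 3 ± 3j lie in the right half-plane, the system is unstable.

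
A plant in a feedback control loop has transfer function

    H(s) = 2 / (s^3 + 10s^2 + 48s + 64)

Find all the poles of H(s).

s = -4 + 4j, -4 - 4j, -2

The poles are the roots of the denominator s^3 + 10s^2 + 48s + 64 = 0.
Trying s = -2: the polynomial evaluates to 0, so (s + 2) is a factor.
Dividing out leaves s^2 + 8s + 32 = 0.
The quadratic formula then gives s = -4 ± 4j.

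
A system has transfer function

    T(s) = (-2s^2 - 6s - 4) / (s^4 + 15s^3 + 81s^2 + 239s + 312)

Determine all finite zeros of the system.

s = -2, -1

Set the numerator to zero: -2s^2 - 6s - 4 = 0, i.e. -2·(s^2 + 3s + 2) = 0.
Factoring: (s + 2)(s + 1) = 0.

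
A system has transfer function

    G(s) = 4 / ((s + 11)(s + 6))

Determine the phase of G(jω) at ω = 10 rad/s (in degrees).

∠G(j10) ≈ -101.3°

At s = j10: numerator = 4, denominator = -34 + j170.
∠G = ∠num − ∠den = 0° − (101.31°) = -101.3°.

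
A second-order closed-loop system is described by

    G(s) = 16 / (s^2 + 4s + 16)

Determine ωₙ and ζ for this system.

Compare the denominator to the standard form s^2 + 2ζωₙs + ωₙ².
ωₙ² = 16, so ωₙ = 4 rad/s.
2ζωₙ = 4, so ζ = 4/(2·4) = 0.5.

ωₙ = 4 rad/s, ζ = 0.5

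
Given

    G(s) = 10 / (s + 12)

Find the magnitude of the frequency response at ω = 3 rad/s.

Substitute s = j3: numerator = 10, denominator = 12 + j3.
|G(j3)| = |10| / |12 + j3| = 10 / 12.369 ≈ 0.8085.

|G(j3)| ≈ 0.8085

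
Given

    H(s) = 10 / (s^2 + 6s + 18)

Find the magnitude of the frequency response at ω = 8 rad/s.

|H(j8)| ≈ 0.1504

Substitute s = j8: numerator = 10, denominator = -46 + j48.
|H(j8)| = |10| / |-46 + j48| = 10 / 66.483 ≈ 0.1504.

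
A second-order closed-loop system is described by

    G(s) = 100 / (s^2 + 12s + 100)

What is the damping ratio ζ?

Compare the denominator to the standard form s^2 + 2ζωₙs + ωₙ².
ωₙ² = 100, so ωₙ = 10 rad/s.
2ζωₙ = 12, so ζ = 12/(2·10) = 0.6.

ζ = 0.6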